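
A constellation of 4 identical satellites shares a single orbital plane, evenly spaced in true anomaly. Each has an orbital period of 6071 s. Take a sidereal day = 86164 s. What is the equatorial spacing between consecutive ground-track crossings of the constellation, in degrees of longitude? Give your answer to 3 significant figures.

6.34°

Single-satellite node shift = (6071.0/86164) × 360° = 25.37°.
With 4 satellites evenly phased, successive equator crossings are 25.37/4 = 6.341° apart.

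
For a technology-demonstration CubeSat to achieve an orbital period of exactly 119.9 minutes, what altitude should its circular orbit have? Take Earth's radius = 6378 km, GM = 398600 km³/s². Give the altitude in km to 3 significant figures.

T = 119.9 min = 7194.0 s.
From T = 2π√(a³/μ): a = (μ T²/4π²)^(1/3) = (398600 × 7194.0² / 4π²)^(1/3) = 8055 km.
Altitude h = a − R = 8055 − 6378 = 1677 km.

1680 km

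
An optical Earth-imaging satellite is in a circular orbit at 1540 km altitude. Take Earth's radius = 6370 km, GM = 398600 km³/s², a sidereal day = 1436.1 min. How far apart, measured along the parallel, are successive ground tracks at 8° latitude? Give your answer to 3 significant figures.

Semi-major axis a = 6370 + 1540 = 7910 km. Period T = 2π√(a³/μ) = 2π√(7910³/398600) = 7001.3 s = 116.69 min.
Node shift per orbit = (7001.3/86166) × 360° = 29.25°.
Equatorial spacing = 29.25 × 111.2 km/° = 3252 km.
At 8° latitude, spacing = 3252 × cos(8°) = 3220 km.

3220 km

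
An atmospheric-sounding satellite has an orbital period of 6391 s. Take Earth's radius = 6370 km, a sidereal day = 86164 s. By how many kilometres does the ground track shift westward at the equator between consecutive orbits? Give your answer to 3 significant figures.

2970 km

During one orbit Earth rotates (6391.0 / 86164) × 360° = 26.70°.
At the equator that is 26.70° × (2π·6370/360) km/° = 26.70 × 111.2 = 2969 km.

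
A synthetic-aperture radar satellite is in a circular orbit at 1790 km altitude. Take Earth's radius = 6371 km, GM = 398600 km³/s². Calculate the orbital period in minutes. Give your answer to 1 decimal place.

122.3 min

Semi-major axis a = 6371 + 1790 = 8161 km. Period T = 2π√(a³/μ) = 2π√(8161³/398600) = 7337.1 s = 122.29 min.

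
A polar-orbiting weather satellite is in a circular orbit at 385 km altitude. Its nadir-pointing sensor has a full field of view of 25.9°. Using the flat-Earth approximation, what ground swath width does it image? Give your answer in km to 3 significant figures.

177 km

Half-angle = 25.9°/2 = 12.95°.
Swath width ≈ 2h·tan(θ/2) = 2 × 385 × tan(12.95°) = 177.1 km.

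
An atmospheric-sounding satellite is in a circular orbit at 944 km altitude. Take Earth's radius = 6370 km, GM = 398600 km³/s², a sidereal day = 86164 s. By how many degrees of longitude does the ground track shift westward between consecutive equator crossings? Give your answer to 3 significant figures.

Semi-major axis a = 6370 + 944 = 7314 km. Period T = 2π√(a³/μ) = 2π√(7314³/398600) = 6225.1 s = 103.75 min.
During one orbit Earth rotates (6225.1 / 86164) × 360° = 26.01°.

26.0°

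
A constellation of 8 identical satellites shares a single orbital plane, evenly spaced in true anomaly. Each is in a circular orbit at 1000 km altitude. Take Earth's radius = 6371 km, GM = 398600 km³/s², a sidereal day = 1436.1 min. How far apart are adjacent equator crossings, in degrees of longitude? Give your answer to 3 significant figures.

3.29°

Semi-major axis a = 6371 + 1000 = 7371 km. Period T = 2π√(a³/μ) = 2π√(7371³/398600) = 6298.0 s = 104.97 min.
Single-satellite node shift = (6298.0/86166) × 360° = 26.31°.
With 8 satellites evenly phased, successive equator crossings are 26.31/8 = 3.289° apart.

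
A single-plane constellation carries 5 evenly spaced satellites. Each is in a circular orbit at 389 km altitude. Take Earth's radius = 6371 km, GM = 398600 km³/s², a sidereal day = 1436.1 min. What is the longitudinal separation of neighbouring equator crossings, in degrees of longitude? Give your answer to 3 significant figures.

4.62°

Semi-major axis a = 6371 + 389 = 6760 km. Period T = 2π√(a³/μ) = 2π√(6760³/398600) = 5531.4 s = 92.19 min.
Single-satellite node shift = (5531.4/86166) × 360° = 23.11°.
With 5 satellites evenly phased, successive equator crossings are 23.11/5 = 4.622° apart.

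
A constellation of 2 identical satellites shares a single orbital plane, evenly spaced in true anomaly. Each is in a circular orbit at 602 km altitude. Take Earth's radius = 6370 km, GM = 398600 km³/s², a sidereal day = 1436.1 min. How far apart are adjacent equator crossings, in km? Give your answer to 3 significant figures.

Semi-major axis a = 6370 + 602 = 6972 km. Period T = 2π√(a³/μ) = 2π√(6972³/398600) = 5793.6 s = 96.56 min.
Single-satellite node shift = (5793.6/86166) × 360° = 24.21°.
With 2 satellites evenly phased, successive equator crossings are 24.21/2 = 12.103° apart.
That is 12.103 × 111.2 = 1346 km at the equator.

1350 km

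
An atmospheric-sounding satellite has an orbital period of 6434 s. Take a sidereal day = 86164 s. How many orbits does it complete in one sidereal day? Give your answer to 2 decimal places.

Orbits per sidereal day = 86164 / 6434.0 = 13.392.

13.39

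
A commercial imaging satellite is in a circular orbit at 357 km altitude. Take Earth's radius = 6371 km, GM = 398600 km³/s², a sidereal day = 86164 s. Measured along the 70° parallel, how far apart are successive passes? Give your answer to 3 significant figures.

Semi-major axis a = 6371 + 357 = 6728 km. Period T = 2π√(a³/μ) = 2π√(6728³/398600) = 5492.1 s = 91.54 min.
Node shift per orbit = (5492.1/86164) × 360° = 22.95°.
Equatorial spacing = 22.95 × 111.2 km/° = 2552 km.
At 70° latitude, spacing = 2552 × cos(70°) = 873 km.

873 km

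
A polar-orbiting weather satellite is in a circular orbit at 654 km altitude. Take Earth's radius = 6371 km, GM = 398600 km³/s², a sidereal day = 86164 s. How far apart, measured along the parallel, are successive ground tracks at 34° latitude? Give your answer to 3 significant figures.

Semi-major axis a = 6371 + 654 = 7025 km. Period T = 2π√(a³/μ) = 2π√(7025³/398600) = 5859.8 s = 97.66 min.
Node shift per orbit = (5859.8/86164) × 360° = 24.48°.
Equatorial spacing = 24.48 × 111.2 km/° = 2722 km.
At 34° latitude, spacing = 2722 × cos(34°) = 2257 km.

2260 km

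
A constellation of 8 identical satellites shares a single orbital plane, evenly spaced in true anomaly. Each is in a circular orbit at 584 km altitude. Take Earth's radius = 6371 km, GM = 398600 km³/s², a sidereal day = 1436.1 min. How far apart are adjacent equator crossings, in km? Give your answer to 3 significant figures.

Semi-major axis a = 6371 + 584 = 6955 km. Period T = 2π√(a³/μ) = 2π√(6955³/398600) = 5772.4 s = 96.21 min.
Single-satellite node shift = (5772.4/86166) × 360° = 24.12°.
With 8 satellites evenly phased, successive equator crossings are 24.12/8 = 3.015° apart.
That is 3.015 × 111.2 = 335 km at the equator.

335 km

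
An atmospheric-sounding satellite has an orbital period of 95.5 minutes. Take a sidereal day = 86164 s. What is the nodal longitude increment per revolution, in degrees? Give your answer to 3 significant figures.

23.9°

T = 95.5 min = 5730.0 s.
During one orbit Earth rotates (5730.0 / 86164) × 360° = 23.94°.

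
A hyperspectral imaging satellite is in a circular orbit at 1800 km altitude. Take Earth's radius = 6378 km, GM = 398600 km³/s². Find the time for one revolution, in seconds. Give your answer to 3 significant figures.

7360 seconds

Semi-major axis a = 6378 + 1800 = 8178 km. Period T = 2π√(a³/μ) = 2π√(8178³/398600) = 7360.1 s = 122.67 min.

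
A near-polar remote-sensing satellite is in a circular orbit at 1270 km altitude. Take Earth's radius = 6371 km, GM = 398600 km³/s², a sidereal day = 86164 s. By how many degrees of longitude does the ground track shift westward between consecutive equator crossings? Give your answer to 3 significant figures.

27.8°

Semi-major axis a = 6371 + 1270 = 7641 km. Period T = 2π√(a³/μ) = 2π√(7641³/398600) = 6647.2 s = 110.79 min.
During one orbit Earth rotates (6647.2 / 86164) × 360° = 27.77°.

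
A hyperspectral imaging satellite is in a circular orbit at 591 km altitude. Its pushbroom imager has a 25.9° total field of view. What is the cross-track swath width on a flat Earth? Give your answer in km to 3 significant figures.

272 km

Half-angle = 25.9°/2 = 12.95°.
Swath width ≈ 2h·tan(θ/2) = 2 × 591 × tan(12.95°) = 271.8 km.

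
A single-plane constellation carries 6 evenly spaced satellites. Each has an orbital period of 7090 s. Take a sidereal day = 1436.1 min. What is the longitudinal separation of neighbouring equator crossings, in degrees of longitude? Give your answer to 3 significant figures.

4.94°

Single-satellite node shift = (7090.0/86166) × 360° = 29.62°.
With 6 satellites evenly phased, successive equator crossings are 29.62/6 = 4.937° apart.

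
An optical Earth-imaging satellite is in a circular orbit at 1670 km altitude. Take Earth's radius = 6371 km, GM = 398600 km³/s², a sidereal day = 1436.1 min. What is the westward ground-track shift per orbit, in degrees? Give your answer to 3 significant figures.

30.0°

Semi-major axis a = 6371 + 1670 = 8041 km. Period T = 2π√(a³/μ) = 2π√(8041³/398600) = 7175.9 s = 119.60 min.
During one orbit Earth rotates (7175.9 / 86166) × 360° = 29.98°.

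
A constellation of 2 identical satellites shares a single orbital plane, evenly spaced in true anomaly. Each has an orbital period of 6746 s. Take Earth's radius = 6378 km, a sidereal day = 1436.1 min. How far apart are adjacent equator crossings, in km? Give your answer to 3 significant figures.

Single-satellite node shift = (6746.0/86166) × 360° = 28.18°.
With 2 satellites evenly phased, successive equator crossings are 28.18/2 = 14.092° apart.
That is 14.092 × 111.3 = 1569 km at the equator.

1570 km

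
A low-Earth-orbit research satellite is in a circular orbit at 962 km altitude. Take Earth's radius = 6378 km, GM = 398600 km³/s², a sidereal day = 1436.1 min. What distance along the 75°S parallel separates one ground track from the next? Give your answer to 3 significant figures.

Semi-major axis a = 6378 + 962 = 7340 km. Period T = 2π√(a³/μ) = 2π√(7340³/398600) = 6258.3 s = 104.30 min.
Node shift per orbit = (6258.3/86166) × 360° = 26.15°.
Equatorial spacing = 26.15 × 111.3 km/° = 2911 km.
At 75° latitude, spacing = 2911 × cos(75°) = 753 km.

753 km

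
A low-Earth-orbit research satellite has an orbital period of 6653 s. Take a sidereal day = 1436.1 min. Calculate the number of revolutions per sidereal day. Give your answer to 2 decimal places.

Orbits per sidereal day = 86166 / 6653.0 = 12.951.

12.95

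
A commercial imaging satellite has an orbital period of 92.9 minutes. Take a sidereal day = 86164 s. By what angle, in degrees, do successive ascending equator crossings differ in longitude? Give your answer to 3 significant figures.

23.3°

T = 92.9 min = 5574.0 s.
During one orbit Earth rotates (5574.0 / 86164) × 360° = 23.29°.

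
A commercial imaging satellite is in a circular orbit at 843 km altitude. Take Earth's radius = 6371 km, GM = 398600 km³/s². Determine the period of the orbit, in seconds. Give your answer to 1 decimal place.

Semi-major axis a = 6371 + 843 = 7214 km. Period T = 2π√(a³/μ) = 2π√(7214³/398600) = 6097.8 s = 101.63 min.

6097.8 seconds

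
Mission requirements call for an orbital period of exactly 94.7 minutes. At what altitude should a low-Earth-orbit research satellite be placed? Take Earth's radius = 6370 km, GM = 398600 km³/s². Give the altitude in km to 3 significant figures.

512 km

T = 94.7 min = 5682.0 s.
From T = 2π√(a³/μ): a = (μ T²/4π²)^(1/3) = (398600 × 5682.0² / 4π²)^(1/3) = 6882 km.
Altitude h = a − R = 6882 − 6370 = 512 km.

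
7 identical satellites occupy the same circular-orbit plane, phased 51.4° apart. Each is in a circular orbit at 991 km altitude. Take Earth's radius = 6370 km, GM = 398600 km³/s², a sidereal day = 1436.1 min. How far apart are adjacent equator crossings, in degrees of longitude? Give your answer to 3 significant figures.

Semi-major axis a = 6370 + 991 = 7361 km. Period T = 2π√(a³/μ) = 2π√(7361³/398600) = 6285.2 s = 104.75 min.
Single-satellite node shift = (6285.2/86166) × 360° = 26.26°.
With 7 satellites evenly phased, successive equator crossings are 26.26/7 = 3.751° apart.

3.75°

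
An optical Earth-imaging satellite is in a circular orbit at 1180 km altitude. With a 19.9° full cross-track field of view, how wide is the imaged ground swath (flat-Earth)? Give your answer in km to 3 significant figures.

414 km

Half-angle = 19.9°/2 = 9.95°.
Swath width ≈ 2h·tan(θ/2) = 2 × 1180 × tan(9.95°) = 414.0 km.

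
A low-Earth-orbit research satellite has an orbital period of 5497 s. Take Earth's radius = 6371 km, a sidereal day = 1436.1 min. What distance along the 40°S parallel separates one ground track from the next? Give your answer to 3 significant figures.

Node shift per orbit = (5497.0/86166) × 360° = 22.97°.
Equatorial spacing = 22.97 × 111.2 km/° = 2554 km.
At 40° latitude, spacing = 2554 × cos(40°) = 1956 km.

1960 km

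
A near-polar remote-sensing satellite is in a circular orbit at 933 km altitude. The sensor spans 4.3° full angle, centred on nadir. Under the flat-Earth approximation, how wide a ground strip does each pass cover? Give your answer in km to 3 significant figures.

70.1 km

Half-angle = 4.3°/2 = 2.15°.
Swath width ≈ 2h·tan(θ/2) = 2 × 933 × tan(2.15°) = 70.1 km.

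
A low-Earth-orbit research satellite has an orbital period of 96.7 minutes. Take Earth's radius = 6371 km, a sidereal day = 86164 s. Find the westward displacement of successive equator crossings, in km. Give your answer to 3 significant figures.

T = 96.7 min = 5802.0 s.
During one orbit Earth rotates (5802.0 / 86164) × 360° = 24.24°.
At the equator that is 24.24° × (2π·6371/360) km/° = 24.24 × 111.2 = 2696 km.

2700 km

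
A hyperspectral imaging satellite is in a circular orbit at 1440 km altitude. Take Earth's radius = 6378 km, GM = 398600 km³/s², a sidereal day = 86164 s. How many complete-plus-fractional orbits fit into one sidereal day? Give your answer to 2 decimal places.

12.52

Semi-major axis a = 6378 + 1440 = 7818 km. Period T = 2π√(a³/μ) = 2π√(7818³/398600) = 6879.5 s = 114.66 min.
Orbits per sidereal day = 86164 / 6879.5 = 12.525.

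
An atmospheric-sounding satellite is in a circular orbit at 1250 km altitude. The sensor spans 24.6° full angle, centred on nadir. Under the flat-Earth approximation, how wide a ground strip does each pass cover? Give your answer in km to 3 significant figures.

545 km

Half-angle = 24.6°/2 = 12.3°.
Swath width ≈ 2h·tan(θ/2) = 2 × 1250 × tan(12.3°) = 545.1 km.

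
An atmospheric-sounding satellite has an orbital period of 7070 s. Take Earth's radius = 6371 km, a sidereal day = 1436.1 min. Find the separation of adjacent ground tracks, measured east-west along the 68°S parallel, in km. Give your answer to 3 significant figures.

1230 km

Node shift per orbit = (7070.0/86166) × 360° = 29.54°.
Equatorial spacing = 29.54 × 111.2 km/° = 3285 km.
At 68° latitude, spacing = 3285 × cos(68°) = 1230 km.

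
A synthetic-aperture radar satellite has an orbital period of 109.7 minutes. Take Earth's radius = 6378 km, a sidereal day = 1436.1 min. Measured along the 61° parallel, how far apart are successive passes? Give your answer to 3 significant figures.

T = 109.7 min = 6582.0 s.
Node shift per orbit = (6582.0/86166) × 360° = 27.50°.
Equatorial spacing = 27.50 × 111.3 km/° = 3061 km.
At 61° latitude, spacing = 3061 × cos(61°) = 1484 km.

1480 km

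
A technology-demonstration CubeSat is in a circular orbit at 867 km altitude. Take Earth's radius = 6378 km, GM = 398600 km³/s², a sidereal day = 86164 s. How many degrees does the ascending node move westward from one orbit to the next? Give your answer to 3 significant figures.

Semi-major axis a = 6378 + 867 = 7245 km. Period T = 2π√(a³/μ) = 2π√(7245³/398600) = 6137.2 s = 102.29 min.
During one orbit Earth rotates (6137.2 / 86164) × 360° = 25.64°.

25.6°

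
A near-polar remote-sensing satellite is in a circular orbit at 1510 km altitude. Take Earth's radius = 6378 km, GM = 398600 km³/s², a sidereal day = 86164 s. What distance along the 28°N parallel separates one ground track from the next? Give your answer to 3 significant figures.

2860 km

Semi-major axis a = 6378 + 1510 = 7888 km. Period T = 2π√(a³/μ) = 2π√(7888³/398600) = 6972.1 s = 116.20 min.
Node shift per orbit = (6972.1/86164) × 360° = 29.13°.
Equatorial spacing = 29.13 × 111.3 km/° = 3243 km.
At 28° latitude, spacing = 3243 × cos(28°) = 2863 km.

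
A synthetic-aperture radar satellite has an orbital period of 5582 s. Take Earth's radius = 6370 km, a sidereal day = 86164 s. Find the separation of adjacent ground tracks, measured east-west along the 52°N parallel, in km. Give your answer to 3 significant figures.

Node shift per orbit = (5582.0/86164) × 360° = 23.32°.
Equatorial spacing = 23.32 × 111.2 km/° = 2593 km.
At 52° latitude, spacing = 2593 × cos(52°) = 1596 km.

1600 km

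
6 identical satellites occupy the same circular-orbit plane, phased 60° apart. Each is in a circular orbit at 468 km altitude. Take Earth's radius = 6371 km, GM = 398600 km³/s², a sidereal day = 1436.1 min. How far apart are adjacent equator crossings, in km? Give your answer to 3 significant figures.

436 km

Semi-major axis a = 6371 + 468 = 6839 km. Period T = 2π√(a³/μ) = 2π√(6839³/398600) = 5628.6 s = 93.81 min.
Single-satellite node shift = (5628.6/86166) × 360° = 23.52°.
With 6 satellites evenly phased, successive equator crossings are 23.52/6 = 3.919° apart.
That is 3.919 × 111.2 = 436 km at the equator.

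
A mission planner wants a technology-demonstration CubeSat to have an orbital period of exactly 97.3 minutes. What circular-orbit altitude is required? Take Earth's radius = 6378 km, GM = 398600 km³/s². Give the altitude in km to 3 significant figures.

T = 97.3 min = 5838.0 s.
From T = 2π√(a³/μ): a = (μ T²/4π²)^(1/3) = (398600 × 5838.0² / 4π²)^(1/3) = 7008 km.
Altitude h = a − R = 7008 − 6378 = 630 km.

630 km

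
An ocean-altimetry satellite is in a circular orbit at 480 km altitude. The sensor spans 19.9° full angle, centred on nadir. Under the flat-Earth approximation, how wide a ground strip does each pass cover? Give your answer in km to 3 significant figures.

168 km

Half-angle = 19.9°/2 = 9.95°.
Swath width ≈ 2h·tan(θ/2) = 2 × 480 × tan(9.95°) = 168.4 km.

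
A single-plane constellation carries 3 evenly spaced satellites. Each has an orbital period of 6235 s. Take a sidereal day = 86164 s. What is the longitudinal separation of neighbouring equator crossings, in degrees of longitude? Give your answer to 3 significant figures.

Single-satellite node shift = (6235.0/86164) × 360° = 26.05°.
With 3 satellites evenly phased, successive equator crossings are 26.05/3 = 8.683° apart.

8.68°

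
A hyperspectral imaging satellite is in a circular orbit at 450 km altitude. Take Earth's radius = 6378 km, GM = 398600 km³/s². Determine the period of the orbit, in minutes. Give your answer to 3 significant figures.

Semi-major axis a = 6378 + 450 = 6828 km. Period T = 2π√(a³/μ) = 2π√(6828³/398600) = 5615.0 s = 93.58 min.

93.6 min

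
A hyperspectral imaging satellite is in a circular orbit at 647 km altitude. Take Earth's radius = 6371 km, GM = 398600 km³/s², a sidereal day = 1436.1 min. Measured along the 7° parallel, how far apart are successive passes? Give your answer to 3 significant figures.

Semi-major axis a = 6371 + 647 = 7018 km. Period T = 2π√(a³/μ) = 2π√(7018³/398600) = 5851.0 s = 97.52 min.
Node shift per orbit = (5851.0/86166) × 360° = 24.45°.
Equatorial spacing = 24.45 × 111.2 km/° = 2718 km.
At 7° latitude, spacing = 2718 × cos(7°) = 2698 km.

2700 km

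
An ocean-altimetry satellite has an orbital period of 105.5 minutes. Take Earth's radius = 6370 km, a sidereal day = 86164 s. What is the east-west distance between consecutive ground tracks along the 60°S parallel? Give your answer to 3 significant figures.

T = 105.5 min = 6330.0 s.
Node shift per orbit = (6330.0/86164) × 360° = 26.45°.
Equatorial spacing = 26.45 × 111.2 km/° = 2940 km.
At 60° latitude, spacing = 2940 × cos(60°) = 1470 km.

1470 km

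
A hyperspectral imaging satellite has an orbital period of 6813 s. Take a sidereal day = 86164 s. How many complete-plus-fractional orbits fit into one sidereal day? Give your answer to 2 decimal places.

Orbits per sidereal day = 86164 / 6813.0 = 12.647.

12.65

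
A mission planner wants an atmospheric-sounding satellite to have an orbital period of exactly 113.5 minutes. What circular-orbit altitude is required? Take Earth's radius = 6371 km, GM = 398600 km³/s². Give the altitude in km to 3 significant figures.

1390 km

T = 113.5 min = 6810.0 s.
From T = 2π√(a³/μ): a = (μ T²/4π²)^(1/3) = (398600 × 6810.0² / 4π²)^(1/3) = 7765 km.
Altitude h = a − R = 7765 − 6371 = 1394 km.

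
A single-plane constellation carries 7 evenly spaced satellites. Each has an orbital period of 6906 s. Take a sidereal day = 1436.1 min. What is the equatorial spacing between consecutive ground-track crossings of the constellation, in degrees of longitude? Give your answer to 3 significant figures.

Single-satellite node shift = (6906.0/86166) × 360° = 28.85°.
With 7 satellites evenly phased, successive equator crossings are 28.85/7 = 4.122° apart.

4.12°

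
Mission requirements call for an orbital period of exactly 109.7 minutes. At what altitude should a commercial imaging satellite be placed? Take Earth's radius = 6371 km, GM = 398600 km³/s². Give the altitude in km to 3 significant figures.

T = 109.7 min = 6582.0 s.
From T = 2π√(a³/μ): a = (μ T²/4π²)^(1/3) = (398600 × 6582.0² / 4π²)^(1/3) = 7591 km.
Altitude h = a − R = 7591 − 6371 = 1220 km.

1220 km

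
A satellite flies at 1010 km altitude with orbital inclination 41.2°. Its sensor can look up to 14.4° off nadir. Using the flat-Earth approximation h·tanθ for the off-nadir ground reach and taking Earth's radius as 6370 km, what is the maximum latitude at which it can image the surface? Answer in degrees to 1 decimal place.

43.5°

For a prograde orbit the ground track reaches latitude ±i = ±41.2°.
Sensor half-swath on the ground ≈ 1010·tan(14.4°) = 259 km = 2.33° of latitude.
Maximum observable latitude ≈ 41.2 + 2.33 = 43.5°.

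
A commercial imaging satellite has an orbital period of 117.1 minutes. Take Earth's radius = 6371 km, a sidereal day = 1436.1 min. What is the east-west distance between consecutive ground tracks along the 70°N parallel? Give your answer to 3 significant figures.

1120 km

T = 117.1 min = 7026.0 s.
Node shift per orbit = (7026.0/86166) × 360° = 29.35°.
Equatorial spacing = 29.35 × 111.2 km/° = 3264 km.
At 70° latitude, spacing = 3264 × cos(70°) = 1116 km.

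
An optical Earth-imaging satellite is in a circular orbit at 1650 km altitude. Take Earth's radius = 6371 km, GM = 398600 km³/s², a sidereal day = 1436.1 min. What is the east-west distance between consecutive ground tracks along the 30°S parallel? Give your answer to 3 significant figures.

2880 km

Semi-major axis a = 6371 + 1650 = 8021 km. Period T = 2π√(a³/μ) = 2π√(8021³/398600) = 7149.1 s = 119.15 min.
Node shift per orbit = (7149.1/86166) × 360° = 29.87°.
Equatorial spacing = 29.87 × 111.2 km/° = 3321 km.
At 30° latitude, spacing = 3321 × cos(30°) = 2876 km.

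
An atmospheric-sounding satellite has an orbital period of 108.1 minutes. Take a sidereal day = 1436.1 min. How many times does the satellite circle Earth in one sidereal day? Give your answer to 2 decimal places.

13.28

T = 108.1 min = 6486.0 s.
Orbits per sidereal day = 86166 / 6486.0 = 13.285.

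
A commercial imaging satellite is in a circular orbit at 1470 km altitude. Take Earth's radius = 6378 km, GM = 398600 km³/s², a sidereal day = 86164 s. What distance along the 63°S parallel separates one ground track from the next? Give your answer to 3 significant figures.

Semi-major axis a = 6378 + 1470 = 7848 km. Period T = 2π√(a³/μ) = 2π√(7848³/398600) = 6919.1 s = 115.32 min.
Node shift per orbit = (6919.1/86164) × 360° = 28.91°.
Equatorial spacing = 28.91 × 111.3 km/° = 3218 km.
At 63° latitude, spacing = 3218 × cos(63°) = 1461 km.

1460 km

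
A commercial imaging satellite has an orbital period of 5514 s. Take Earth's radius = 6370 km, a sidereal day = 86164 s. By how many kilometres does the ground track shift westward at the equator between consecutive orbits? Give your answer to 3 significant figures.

During one orbit Earth rotates (5514.0 / 86164) × 360° = 23.04°.
At the equator that is 23.04° × (2π·6370/360) km/° = 23.04 × 111.2 = 2561 km.

2560 km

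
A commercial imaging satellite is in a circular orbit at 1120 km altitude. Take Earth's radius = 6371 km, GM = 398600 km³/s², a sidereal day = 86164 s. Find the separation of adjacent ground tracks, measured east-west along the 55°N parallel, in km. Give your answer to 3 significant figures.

1720 km

Semi-major axis a = 6371 + 1120 = 7491 km. Period T = 2π√(a³/μ) = 2π√(7491³/398600) = 6452.4 s = 107.54 min.
Node shift per orbit = (6452.4/86164) × 360° = 26.96°.
Equatorial spacing = 26.96 × 111.2 km/° = 2998 km.
At 55° latitude, spacing = 2998 × cos(55°) = 1719 km.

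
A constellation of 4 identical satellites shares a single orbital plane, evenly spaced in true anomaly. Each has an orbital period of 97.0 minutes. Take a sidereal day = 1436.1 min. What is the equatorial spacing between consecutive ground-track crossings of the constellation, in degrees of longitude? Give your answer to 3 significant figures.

6.08°

T = 97.0 min = 5820.0 s.
Single-satellite node shift = (5820.0/86166) × 360° = 24.32°.
With 4 satellites evenly phased, successive equator crossings are 24.32/4 = 6.079° apart.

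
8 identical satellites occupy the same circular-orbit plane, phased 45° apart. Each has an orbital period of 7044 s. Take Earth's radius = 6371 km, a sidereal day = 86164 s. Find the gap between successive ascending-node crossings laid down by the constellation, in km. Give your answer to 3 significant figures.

Single-satellite node shift = (7044.0/86164) × 360° = 29.43°.
With 8 satellites evenly phased, successive equator crossings are 29.43/8 = 3.679° apart.
That is 3.679 × 111.2 = 409 km at the equator.

409 km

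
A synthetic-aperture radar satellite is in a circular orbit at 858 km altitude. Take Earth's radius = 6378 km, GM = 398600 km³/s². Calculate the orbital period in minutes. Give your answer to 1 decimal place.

Semi-major axis a = 6378 + 858 = 7236 km. Period T = 2π√(a³/μ) = 2π√(7236³/398600) = 6125.7 s = 102.10 min.

102.1 min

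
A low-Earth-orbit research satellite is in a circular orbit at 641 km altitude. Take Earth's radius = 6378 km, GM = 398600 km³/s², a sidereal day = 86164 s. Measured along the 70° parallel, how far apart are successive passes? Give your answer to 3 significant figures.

Semi-major axis a = 6378 + 641 = 7019 km. Period T = 2π√(a³/μ) = 2π√(7019³/398600) = 5852.3 s = 97.54 min.
Node shift per orbit = (5852.3/86164) × 360° = 24.45°.
Equatorial spacing = 24.45 × 111.3 km/° = 2722 km.
At 70° latitude, spacing = 2722 × cos(70°) = 931 km.

931 km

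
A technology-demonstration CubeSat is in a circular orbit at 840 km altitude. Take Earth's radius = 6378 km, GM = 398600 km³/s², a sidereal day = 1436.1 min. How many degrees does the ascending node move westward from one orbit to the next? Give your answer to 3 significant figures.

Semi-major axis a = 6378 + 840 = 7218 km. Period T = 2π√(a³/μ) = 2π√(7218³/398600) = 6102.9 s = 101.72 min.
During one orbit Earth rotates (6102.9 / 86166) × 360° = 25.50°.

25.5°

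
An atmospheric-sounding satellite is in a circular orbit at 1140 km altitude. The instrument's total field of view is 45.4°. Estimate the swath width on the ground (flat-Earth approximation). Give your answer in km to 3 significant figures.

954 km

Half-angle = 45.4°/2 = 22.7°.
Swath width ≈ 2h·tan(θ/2) = 2 × 1140 × tan(22.7°) = 953.7 km.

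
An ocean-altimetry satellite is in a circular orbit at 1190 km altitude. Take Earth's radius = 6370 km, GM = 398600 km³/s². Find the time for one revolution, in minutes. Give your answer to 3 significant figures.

109 min

Semi-major axis a = 6370 + 1190 = 7560 km. Period T = 2π√(a³/μ) = 2π√(7560³/398600) = 6541.7 s = 109.03 min.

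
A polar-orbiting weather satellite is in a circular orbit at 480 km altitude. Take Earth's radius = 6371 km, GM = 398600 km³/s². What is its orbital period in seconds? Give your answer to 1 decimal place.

Semi-major axis a = 6371 + 480 = 6851 km. Period T = 2π√(a³/μ) = 2π√(6851³/398600) = 5643.4 s = 94.06 min.

5643.4 seconds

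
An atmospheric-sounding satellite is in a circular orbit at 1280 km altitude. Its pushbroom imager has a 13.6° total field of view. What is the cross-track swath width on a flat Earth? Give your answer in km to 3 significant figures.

305 km

Half-angle = 13.6°/2 = 6.8°.
Swath width ≈ 2h·tan(θ/2) = 2 × 1280 × tan(6.8°) = 305.3 km.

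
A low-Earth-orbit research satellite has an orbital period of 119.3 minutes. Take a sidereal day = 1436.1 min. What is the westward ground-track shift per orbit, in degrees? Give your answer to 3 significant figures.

T = 119.3 min = 7158.0 s.
During one orbit Earth rotates (7158.0 / 86166) × 360° = 29.91°.

29.9°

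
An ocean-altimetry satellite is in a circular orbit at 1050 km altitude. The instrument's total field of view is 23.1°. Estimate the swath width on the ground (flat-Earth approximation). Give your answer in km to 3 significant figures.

429 km

Half-angle = 23.1°/2 = 11.55°.
Swath width ≈ 2h·tan(θ/2) = 2 × 1050 × tan(11.55°) = 429.2 km.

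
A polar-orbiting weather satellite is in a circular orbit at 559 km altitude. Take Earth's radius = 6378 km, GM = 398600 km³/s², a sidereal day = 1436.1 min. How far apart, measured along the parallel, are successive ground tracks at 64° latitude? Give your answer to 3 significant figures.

1170 km

Semi-major axis a = 6378 + 559 = 6937 km. Period T = 2π√(a³/μ) = 2π√(6937³/398600) = 5750.0 s = 95.83 min.
Node shift per orbit = (5750.0/86166) × 360° = 24.02°.
Equatorial spacing = 24.02 × 111.3 km/° = 2674 km.
At 64° latitude, spacing = 2674 × cos(64°) = 1172 km.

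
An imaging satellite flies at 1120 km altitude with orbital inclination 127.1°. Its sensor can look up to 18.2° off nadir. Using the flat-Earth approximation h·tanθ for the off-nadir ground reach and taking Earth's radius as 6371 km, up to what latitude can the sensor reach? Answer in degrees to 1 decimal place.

56.2°

Retrograde orbit: the ground track reaches ±(180° − i) = ±(180 − 127.1) = ±52.9°.
Sensor half-swath on the ground ≈ 1120·tan(18.2°) = 368 km = 3.31° of latitude.
Maximum observable latitude ≈ 52.9 + 3.31 = 56.2°.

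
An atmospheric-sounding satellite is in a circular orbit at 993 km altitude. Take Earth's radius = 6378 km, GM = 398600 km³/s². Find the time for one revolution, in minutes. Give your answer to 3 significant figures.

Semi-major axis a = 6378 + 993 = 7371 km. Period T = 2π√(a³/μ) = 2π√(7371³/398600) = 6298.0 s = 104.97 min.

105 min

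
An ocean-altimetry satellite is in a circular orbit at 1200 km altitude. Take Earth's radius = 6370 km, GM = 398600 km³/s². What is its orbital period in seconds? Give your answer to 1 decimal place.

Semi-major axis a = 6370 + 1200 = 7570 km. Period T = 2π√(a³/μ) = 2π√(7570³/398600) = 6554.7 s = 109.25 min.

6554.7 seconds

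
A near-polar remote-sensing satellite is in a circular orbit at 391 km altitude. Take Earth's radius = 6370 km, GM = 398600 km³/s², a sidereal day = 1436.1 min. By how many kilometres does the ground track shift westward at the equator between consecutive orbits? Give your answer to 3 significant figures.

2570 km

Semi-major axis a = 6370 + 391 = 6761 km. Period T = 2π√(a³/μ) = 2π√(6761³/398600) = 5532.6 s = 92.21 min.
During one orbit Earth rotates (5532.6 / 86166) × 360° = 23.12°.
At the equator that is 23.12° × (2π·6370/360) km/° = 23.12 × 111.2 = 2570 km.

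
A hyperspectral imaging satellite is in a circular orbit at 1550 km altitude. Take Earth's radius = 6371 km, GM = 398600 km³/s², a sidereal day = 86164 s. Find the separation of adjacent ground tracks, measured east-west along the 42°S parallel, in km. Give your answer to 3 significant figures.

2420 km

Semi-major axis a = 6371 + 1550 = 7921 km. Period T = 2π√(a³/μ) = 2π√(7921³/398600) = 7015.9 s = 116.93 min.
Node shift per orbit = (7015.9/86164) × 360° = 29.31°.
Equatorial spacing = 29.31 × 111.2 km/° = 3259 km.
At 42° latitude, spacing = 3259 × cos(42°) = 2422 km.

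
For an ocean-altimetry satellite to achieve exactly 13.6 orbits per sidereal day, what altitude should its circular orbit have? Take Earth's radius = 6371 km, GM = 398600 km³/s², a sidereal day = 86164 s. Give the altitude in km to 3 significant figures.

1030 km

Required period T = 86164 / 13.6 = 6335.6 s.
From T = 2π√(a³/μ): a = (μ T²/4π²)^(1/3) = (398600 × 6335.6² / 4π²)^(1/3) = 7400 km.
Altitude h = a − R = 7400 − 6371 = 1029 km.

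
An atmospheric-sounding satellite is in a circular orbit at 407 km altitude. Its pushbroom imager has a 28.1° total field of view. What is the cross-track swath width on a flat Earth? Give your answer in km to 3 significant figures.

Half-angle = 28.1°/2 = 14.05°.
Swath width ≈ 2h·tan(θ/2) = 2 × 407 × tan(14.05°) = 203.7 km.

204 km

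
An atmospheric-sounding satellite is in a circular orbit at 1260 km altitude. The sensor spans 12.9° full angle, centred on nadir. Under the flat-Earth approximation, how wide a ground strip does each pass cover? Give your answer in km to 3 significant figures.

Half-angle = 12.9°/2 = 6.45°.
Swath width ≈ 2h·tan(θ/2) = 2 × 1260 × tan(6.45°) = 284.9 km.

285 km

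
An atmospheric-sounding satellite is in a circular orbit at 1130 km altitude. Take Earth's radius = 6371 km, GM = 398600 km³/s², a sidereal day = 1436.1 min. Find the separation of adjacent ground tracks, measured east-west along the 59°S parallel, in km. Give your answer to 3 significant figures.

1550 km

Semi-major axis a = 6371 + 1130 = 7501 km. Period T = 2π√(a³/μ) = 2π√(7501³/398600) = 6465.3 s = 107.76 min.
Node shift per orbit = (6465.3/86166) × 360° = 27.01°.
Equatorial spacing = 27.01 × 111.2 km/° = 3004 km.
At 59° latitude, spacing = 3004 × cos(59°) = 1547 km.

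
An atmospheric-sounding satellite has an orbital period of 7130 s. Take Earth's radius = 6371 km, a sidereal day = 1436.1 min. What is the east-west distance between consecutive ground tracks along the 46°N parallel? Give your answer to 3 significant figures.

Node shift per orbit = (7130.0/86166) × 360° = 29.79°.
Equatorial spacing = 29.79 × 111.2 km/° = 3312 km.
At 46° latitude, spacing = 3312 × cos(46°) = 2301 km.

2300 km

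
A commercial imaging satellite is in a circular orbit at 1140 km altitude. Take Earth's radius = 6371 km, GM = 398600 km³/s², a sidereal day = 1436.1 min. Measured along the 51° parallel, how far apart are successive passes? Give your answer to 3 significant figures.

1890 km

Semi-major axis a = 6371 + 1140 = 7511 km. Period T = 2π√(a³/μ) = 2π√(7511³/398600) = 6478.3 s = 107.97 min.
Node shift per orbit = (6478.3/86166) × 360° = 27.07°.
Equatorial spacing = 27.07 × 111.2 km/° = 3010 km.
At 51° latitude, spacing = 3010 × cos(51°) = 1894 km.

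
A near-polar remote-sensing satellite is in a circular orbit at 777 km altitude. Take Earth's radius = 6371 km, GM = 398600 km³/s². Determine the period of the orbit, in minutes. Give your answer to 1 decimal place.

100.2 min

Semi-major axis a = 6371 + 777 = 7148 km. Period T = 2π√(a³/μ) = 2π√(7148³/398600) = 6014.3 s = 100.24 min.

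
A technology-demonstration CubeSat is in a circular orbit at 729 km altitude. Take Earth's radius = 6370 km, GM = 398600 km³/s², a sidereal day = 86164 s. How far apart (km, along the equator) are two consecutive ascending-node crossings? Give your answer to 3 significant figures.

2770 km

Semi-major axis a = 6370 + 729 = 7099 km. Period T = 2π√(a³/μ) = 2π√(7099³/398600) = 5952.6 s = 99.21 min.
During one orbit Earth rotates (5952.6 / 86164) × 360° = 24.87°.
At the equator that is 24.87° × (2π·6370/360) km/° = 24.87 × 111.2 = 2765 km.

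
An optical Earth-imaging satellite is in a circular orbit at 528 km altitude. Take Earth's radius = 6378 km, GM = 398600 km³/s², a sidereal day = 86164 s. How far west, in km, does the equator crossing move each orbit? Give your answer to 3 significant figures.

Semi-major axis a = 6378 + 528 = 6906 km. Period T = 2π√(a³/μ) = 2π√(6906³/398600) = 5711.5 s = 95.19 min.
During one orbit Earth rotates (5711.5 / 86164) × 360° = 23.86°.
At the equator that is 23.86° × (2π·6378/360) km/° = 23.86 × 111.3 = 2656 km.

2660 km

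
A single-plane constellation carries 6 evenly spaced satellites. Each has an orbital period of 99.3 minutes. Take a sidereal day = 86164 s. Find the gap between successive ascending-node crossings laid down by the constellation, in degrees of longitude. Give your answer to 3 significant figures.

T = 99.3 min = 5958.0 s.
Single-satellite node shift = (5958.0/86164) × 360° = 24.89°.
With 6 satellites evenly phased, successive equator crossings are 24.89/6 = 4.149° apart.

4.15°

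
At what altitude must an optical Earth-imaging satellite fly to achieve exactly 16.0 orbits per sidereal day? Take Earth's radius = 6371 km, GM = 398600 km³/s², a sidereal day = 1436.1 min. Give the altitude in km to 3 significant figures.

Required period T = 86166 / 16.0 = 5385.4 s.
From T = 2π√(a³/μ): a = (μ T²/4π²)^(1/3) = (398600 × 5385.4² / 4π²)^(1/3) = 6641 km.
Altitude h = a − R = 6641 − 6371 = 270 km.

270 km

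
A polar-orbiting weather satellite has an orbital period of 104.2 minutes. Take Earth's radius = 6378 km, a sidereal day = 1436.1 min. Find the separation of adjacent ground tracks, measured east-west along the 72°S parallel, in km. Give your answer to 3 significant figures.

899 km

T = 104.2 min = 6252.0 s.
Node shift per orbit = (6252.0/86166) × 360° = 26.12°.
Equatorial spacing = 26.12 × 111.3 km/° = 2908 km.
At 72° latitude, spacing = 2908 × cos(72°) = 899 km.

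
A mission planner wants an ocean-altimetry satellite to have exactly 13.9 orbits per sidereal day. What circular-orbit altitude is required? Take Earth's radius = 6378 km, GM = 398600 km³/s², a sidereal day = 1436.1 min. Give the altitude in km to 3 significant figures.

916 km

Required period T = 86166 / 13.9 = 6199.0 s.
From T = 2π√(a³/μ): a = (μ T²/4π²)^(1/3) = (398600 × 6199.0² / 4π²)^(1/3) = 7294 km.
Altitude h = a − R = 7294 − 6378 = 916 km.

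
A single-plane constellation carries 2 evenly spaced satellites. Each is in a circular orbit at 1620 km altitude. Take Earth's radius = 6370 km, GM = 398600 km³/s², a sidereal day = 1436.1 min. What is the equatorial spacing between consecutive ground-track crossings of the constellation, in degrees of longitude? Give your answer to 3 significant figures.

Semi-major axis a = 6370 + 1620 = 7990 km. Period T = 2π√(a³/μ) = 2π√(7990³/398600) = 7107.7 s = 118.46 min.
Single-satellite node shift = (7107.7/86166) × 360° = 29.70°.
With 2 satellites evenly phased, successive equator crossings are 29.70/2 = 14.848° apart.

14.8°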